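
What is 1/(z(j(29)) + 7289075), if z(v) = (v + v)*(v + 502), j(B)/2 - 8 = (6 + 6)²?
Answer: 1/7779123 ≈ 1.2855e-7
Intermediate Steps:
j(B) = 304 (j(B) = 16 + 2*(6 + 6)² = 16 + 2*12² = 16 + 2*144 = 16 + 288 = 304)
z(v) = 2*v*(502 + v) (z(v) = (2*v)*(502 + v) = 2*v*(502 + v))
1/(z(j(29)) + 7289075) = 1/(2*304*(502 + 304) + 7289075) = 1/(2*304*806 + 7289075) = 1/(490048 + 7289075) = 1/7779123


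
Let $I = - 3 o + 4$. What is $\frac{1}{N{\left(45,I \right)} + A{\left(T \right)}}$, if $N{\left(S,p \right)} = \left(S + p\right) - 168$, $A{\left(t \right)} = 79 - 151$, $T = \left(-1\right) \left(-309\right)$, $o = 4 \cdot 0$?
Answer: $- \frac{1}{191} \approx -0.0052356$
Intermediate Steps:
$o = 0$
$T = 309$
$A{\left(t \right)} = -72$ ($A{\left(t \right)} = 79 - 151 = -72$)
$I = 4$ ($I = \left(-3\right) 0 + 4 = 0 + 4 = 4$)
$N{\left(S,p \right)} = -168 + S + p$
$\frac{1}{N{\left(45,I \right)} + A{\left(T \right)}} = \frac{1}{\left(-168 + 45 + 4\right) - 72} = \frac{1}{-119 - 72} = \frac{1}{-191} = - \frac{1}{191}$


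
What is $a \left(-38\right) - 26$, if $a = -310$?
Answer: $11754$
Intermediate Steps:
$a \left(-38\right) - 26 = \left(-310\right) \left(-38\right) - 26 = 11780 - 26 = 11754$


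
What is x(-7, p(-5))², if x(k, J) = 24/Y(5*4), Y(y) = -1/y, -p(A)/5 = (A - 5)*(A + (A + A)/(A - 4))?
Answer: 230400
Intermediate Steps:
p(A) = -5*(-5 + A)*(A + 2*A/(-4 + A)) (p(A) = -5*(A - 5)*(A + (A + A)/(A - 4)) = -5*(-5 + A)*(A + (2*A)/(-4 + A)) = -5*(-5 + A)*(A + 2*A/(-4 + A)))
x(k, J) = -480 (x(k, J) = 24/((-1/(5*4))) = 24/((-1/20)) = 24/((-1*1/20)) = 24/(-1/20) = 24*(-20) = -480)
x(-7, p(-5))² = (-480)² = 230400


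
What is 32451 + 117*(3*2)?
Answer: 33153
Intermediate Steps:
32451 + 117*(3*2) = 32451 + 117*6 = 32451 + 702 = 33153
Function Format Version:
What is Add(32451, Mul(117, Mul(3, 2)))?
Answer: 33153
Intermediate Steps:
Add(32451, Mul(117, Mul(3, 2))) = Add(32451, Mul(117, 6)) = Add(32451, 702) = 33153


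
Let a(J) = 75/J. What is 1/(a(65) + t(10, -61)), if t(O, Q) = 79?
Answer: 13/1042 ≈ 0.012476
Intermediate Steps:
1/(a(65) + t(10, -61)) = 1/(75/65 + 79) = 1/(75*(1/65) + 79) = 1/(15/13 + 79) = 1/(1042/13) = 13/1042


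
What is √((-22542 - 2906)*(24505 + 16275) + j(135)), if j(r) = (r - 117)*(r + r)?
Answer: 2*I*√259441145 ≈ 32214.0*I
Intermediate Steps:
j(r) = 2*r*(-117 + r) (j(r) = (-117 + r)*(2*r) = 2*r*(-117 + r))
√((-22542 - 2906)*(24505 + 16275) + j(135)) = √((-22542 - 2906)*(24505 + 16275) + 2*135*(-117 + 135)) = √(-25448*40780 + 2*135*18) = √(-1037769440 + 4860) = √(-1037764580) = 2*I*√259441145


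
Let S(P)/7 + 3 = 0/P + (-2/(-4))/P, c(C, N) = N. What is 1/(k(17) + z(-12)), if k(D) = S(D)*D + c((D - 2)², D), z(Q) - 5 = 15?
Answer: -2/633 ≈ -0.0031596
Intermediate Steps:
z(Q) = 20 (z(Q) = 5 + 15 = 20)
S(P) = -21 + 7/(2*P) (S(P) = -21 + 7*(0/P + (-2/(-4))/P) = -21 + 7*(0 + (-2*(-¼))/P) = -21 + 7*(0 + 1/(2*P)) = -21 + 7*(1/(2*P)) = -21 + 7/(2*P))
k(D) = D + D*(-21 + 7/(2*D)) (k(D) = (-21 + 7/(2*D))*D + D = D*(-21 + 7/(2*D)) + D = D + D*(-21 + 7/(2*D)))
1/(k(17) + z(-12)) = 1/((7/2 - 20*17) + 20) = 1/((7/2 - 340) + 20) = 1/(-673/2 + 20) = 1/(-633/2) = -2/633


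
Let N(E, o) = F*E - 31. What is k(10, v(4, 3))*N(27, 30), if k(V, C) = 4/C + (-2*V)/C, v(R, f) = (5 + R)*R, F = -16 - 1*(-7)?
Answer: 1096/9 ≈ 121.78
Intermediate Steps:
F = -9 (F = -16 + 7 = -9)
v(R, f) = R*(5 + R)
k(V, C) = 4/C - 2*V/C
N(E, o) = -31 - 9*E (N(E, o) = -9*E - 31 = -31 - 9*E)
k(10, v(4, 3))*N(27, 30) = (2*(2 - 1*10)/((4*(5 + 4))))*(-31 - 9*27) = (2*(2 - 10)/((4*9)))*(-31 - 243) = (2*(-8)/36)*(-274) = (2*(1/36)*(-8))*(-274) = -4/9*(-274) = 1096/9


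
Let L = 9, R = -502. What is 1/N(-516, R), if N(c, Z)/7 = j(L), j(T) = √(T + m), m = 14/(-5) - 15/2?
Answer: -I*√130/91 ≈ -0.12529*I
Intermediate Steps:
m = -103/10 (m = 14*(-⅕) - 15*½ = -14/5 - 15/2 = -103/10 ≈ -10.300)
j(T) = √(-103/10 + T) (j(T) = √(T - 103/10) = √(-103/10 + T))
N(c, Z) = 7*I*√130/10 (N(c, Z) = 7*(√(-1030 + 100*9)/10) = 7*(√(-1030 + 900)/10) = 7*(√(-130)/10) = 7*((I*√130)/10) = 7*(I*√130/10) = 7*I*√130/10)
1/N(-516, R) = 1/(7*I*√130/10) = -I*√130/91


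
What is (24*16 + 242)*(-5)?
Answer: -3130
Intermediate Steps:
(24*16 + 242)*(-5) = (384 + 242)*(-5) = 626*(-5) = -3130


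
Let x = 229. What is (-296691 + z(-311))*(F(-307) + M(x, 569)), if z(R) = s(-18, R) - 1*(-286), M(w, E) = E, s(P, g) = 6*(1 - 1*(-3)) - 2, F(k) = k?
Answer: -77652346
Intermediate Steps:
s(P, g) = 22 (s(P, g) = 6*(1 + 3) - 2 = 6*4 - 2 = 24 - 2 = 22)
z(R) = 308 (z(R) = 22 - 1*(-286) = 22 + 286 = 308)
(-296691 + z(-311))*(F(-307) + M(x, 569)) = (-296691 + 308)*(-307 + 569) = -296383*262 = -77652346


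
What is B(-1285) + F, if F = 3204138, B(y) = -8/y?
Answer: 4117317338/1285 ≈ 3.2041e+6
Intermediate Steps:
B(-1285) + F = -8/(-1285) + 3204138 = -8*(-1/1285) + 3204138 = 8/1285 + 3204138 = 4117317338/1285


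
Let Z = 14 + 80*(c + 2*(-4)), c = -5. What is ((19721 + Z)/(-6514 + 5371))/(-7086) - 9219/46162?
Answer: -18451107418/93469948569 ≈ -0.19740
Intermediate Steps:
Z = -1026 (Z = 14 + 80*(-5 + 2*(-4)) = 14 + 80*(-5 - 8) = 14 + 80*(-13) = 14 - 1040 = -1026)
((19721 + Z)/(-6514 + 5371))/(-7086) - 9219/46162 = ((19721 - 1026)/(-6514 + 5371))/(-7086) - 9219/46162 = (18695/(-1143))*(-1/7086) - 9219*1/46162 = (18695*(-1/1143))*(-1/7086) - 9219/46162 = -18695/1143*(-1/7086) - 9219/46162 = 18695/8099298 - 9219/46162 = -18451107418/93469948569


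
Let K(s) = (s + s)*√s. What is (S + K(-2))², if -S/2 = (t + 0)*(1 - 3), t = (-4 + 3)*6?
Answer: 544 + 192*I*√2 ≈ 544.0 + 271.53*I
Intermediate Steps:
K(s) = 2*s^(3/2) (K(s) = (2*s)*√s = 2*s^(3/2))
t = -6 (t = -1*6 = -6)
S = -24 (S = -2*(-6 + 0)*(1 - 3) = -(-12)*(-2) = -2*12 = -24)
(S + K(-2))² = (-24 + 2*(-2)^(3/2))² = (-24 + 2*(-2*I*√2))² = (-24 - 4*I*√2)²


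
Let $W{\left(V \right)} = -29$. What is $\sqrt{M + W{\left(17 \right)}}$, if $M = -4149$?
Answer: $i \sqrt{4178} \approx 64.637 i$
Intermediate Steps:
$\sqrt{M + W{\left(17 \right)}} = \sqrt{-4149 - 29} = \sqrt{-4178} = i \sqrt{4178}$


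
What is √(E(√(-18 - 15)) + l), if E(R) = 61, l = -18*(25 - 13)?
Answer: I*√155 ≈ 12.45*I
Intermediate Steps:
l = -216 (l = -18*12 = -216)
√(E(√(-18 - 15)) + l) = √(61 - 216) = √(-155) = I*√155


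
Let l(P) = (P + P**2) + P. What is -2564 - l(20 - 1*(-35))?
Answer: -5699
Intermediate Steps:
l(P) = P**2 + 2*P
-2564 - l(20 - 1*(-35)) = -2564 - (20 - 1*(-35))*(2 + (20 - 1*(-35))) = -2564 - (20 + 35)*(2 + (20 + 35)) = -2564 - 55*(2 + 55) = -2564 - 55*57 = -2564 - 1*3135 = -2564 - 3135 = -5699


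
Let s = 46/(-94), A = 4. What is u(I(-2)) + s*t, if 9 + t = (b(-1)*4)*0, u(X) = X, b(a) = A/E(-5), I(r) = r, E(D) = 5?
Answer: 113/47 ≈ 2.4043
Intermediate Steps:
s = -23/47 (s = 46*(-1/94) = -23/47 ≈ -0.48936)
b(a) = ⅘ (b(a) = 4/5 = 4*(⅕) = ⅘)
t = -9 (t = -9 + ((⅘)*4)*0 = -9 + (16/5)*0 = -9 + 0 = -9)
u(I(-2)) + s*t = -2 - 23/47*(-9) = -2 + 207/47 = 113/47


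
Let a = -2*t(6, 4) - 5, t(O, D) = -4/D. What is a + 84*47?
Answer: 3945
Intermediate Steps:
a = -3 (a = -(-8)/4 - 5 = -2*(-1) - 5 = 2 - 5 = -3)
a + 84*47 = -3 + 84*47 = -3 + 3948 = 3945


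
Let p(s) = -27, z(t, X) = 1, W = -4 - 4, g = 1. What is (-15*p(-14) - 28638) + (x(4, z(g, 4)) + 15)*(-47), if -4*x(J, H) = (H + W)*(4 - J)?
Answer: -28938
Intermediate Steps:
W = -8
x(J, H) = -(-8 + H)*(4 - J)/4 (x(J, H) = -(H - 8)*(4 - J)/4 = -(-8 + H)*(4 - J)/4)
(-15*p(-14) - 28638) + (x(4, z(g, 4)) + 15)*(-47) = (-15*(-27) - 28638) + ((8 - 1*1 - 2*4 + (¼)*1*4) + 15)*(-47) = (405 - 28638) + ((8 - 1 - 8 + 1) + 15)*(-47) = -28233 + (0 + 15)*(-47) = -28233 + 15*(-47) = -28233 - 705 = -28938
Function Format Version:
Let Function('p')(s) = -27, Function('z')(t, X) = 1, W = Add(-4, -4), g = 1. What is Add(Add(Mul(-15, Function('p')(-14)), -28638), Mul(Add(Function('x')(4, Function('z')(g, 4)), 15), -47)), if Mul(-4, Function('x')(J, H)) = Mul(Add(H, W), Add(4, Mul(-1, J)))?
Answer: -28938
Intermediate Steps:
W = -8
Function('x')(J, H) = Mul(Rational(-1, 4), Add(-8, H), Add(4, Mul(-1, J))) (Function('x')(J, H) = Mul(Rational(-1, 4), Mul(Add(H, -8), Add(4, Mul(-1, J)))) = Mul(Rational(-1, 4), Mul(Add(-8, H), Add(4, Mul(-1, J)))) = Mul(Rational(-1, 4), Add(-8, H), Add(4, Mul(-1, J))))
Add(Add(Mul(-15, Function('p')(-14)), -28638), Mul(Add(Function('x')(4, Function('z')(g, 4)), 15), -47)) = Add(Add(Mul(-15, -27), -28638), Mul(Add(Add(8, Mul(-1, 1), Mul(-2, 4), Mul(Rational(1, 4), 1, 4)), 15), -47)) = Add(Add(405, -28638), Mul(Add(Add(8, -1, -8, 1), 15), -47)) = Add(-28233, Mul(Add(0, 15), -47)) = Add(-28233, Mul(15, -47)) = Add(-28233, -705) = -28938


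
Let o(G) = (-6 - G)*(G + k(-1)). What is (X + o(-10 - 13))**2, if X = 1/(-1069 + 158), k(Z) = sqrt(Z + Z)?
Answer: 126400170466/829921 - 12110868*I*sqrt(2)/911 ≈ 1.523e+5 - 18801.0*I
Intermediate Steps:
k(Z) = sqrt(2)*sqrt(Z) (k(Z) = sqrt(2*Z) = sqrt(2)*sqrt(Z))
o(G) = (-6 - G)*(G + I*sqrt(2)) (o(G) = (-6 - G)*(G + sqrt(2)*sqrt(-1)) = (-6 - G)*(G + sqrt(2)*I) = (-6 - G)*(G + I*sqrt(2)))
X = -1/911 (X = 1/(-911) = -1/911 ≈ -0.0010977)
(X + o(-10 - 13))**2 = (-1/911 + (-(-10 - 13)**2 - 6*(-10 - 13) - 6*I*sqrt(2) - I*(-10 - 13)*sqrt(2)))**2 = (-1/911 + (-1*(-23)**2 - 6*(-23) - 6*I*sqrt(2) - 1*I*(-23)*sqrt(2)))**2 = (-1/911 + (-1*529 + 138 - 6*I*sqrt(2) + 23*I*sqrt(2)))**2 = (-1/911 + (-529 + 138 - 6*I*sqrt(2) + 23*I*sqrt(2)))**2 = (-1/911 + (-391 + 17*I*sqrt(2)))**2 = (-356202/911 + 17*I*sqrt(2))**2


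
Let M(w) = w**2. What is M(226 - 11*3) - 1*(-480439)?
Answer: 517688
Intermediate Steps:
M(226 - 11*3) - 1*(-480439) = (226 - 11*3)**2 - 1*(-480439) = (226 - 33)**2 + 480439 = 193**2 + 480439 = 37249 + 480439 = 517688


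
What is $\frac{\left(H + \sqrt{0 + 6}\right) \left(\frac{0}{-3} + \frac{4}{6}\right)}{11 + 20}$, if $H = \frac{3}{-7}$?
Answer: $- \frac{2}{217} + \frac{2 \sqrt{6}}{93} \approx 0.043461$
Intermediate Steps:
$H = - \frac{3}{7}$ ($H = 3 \left(- \frac{1}{7}\right) = - \frac{3}{7} \approx -0.42857$)
$\frac{\left(H + \sqrt{0 + 6}\right) \left(\frac{0}{-3} + \frac{4}{6}\right)}{11 + 20} = \frac{\left(- \frac{3}{7} + \sqrt{0 + 6}\right) \left(\frac{0}{-3} + \frac{4}{6}\right)}{11 + 20} = \frac{\left(- \frac{3}{7} + \sqrt{6}\right) \left(0 \left(- \frac{1}{3}\right) + 4 \cdot \frac{1}{6}\right)}{31} = \frac{\left(- \frac{3}{7} + \sqrt{6}\right) \left(0 + \frac{2}{3}\right)}{31} = \frac{\left(- \frac{3}{7} + \sqrt{6}\right) \frac{2}{3}}{31} = \frac{- \frac{2}{7} + \frac{2 \sqrt{6}}{3}}{31} = - \frac{2}{217} + \frac{2 \sqrt{6}}{93}$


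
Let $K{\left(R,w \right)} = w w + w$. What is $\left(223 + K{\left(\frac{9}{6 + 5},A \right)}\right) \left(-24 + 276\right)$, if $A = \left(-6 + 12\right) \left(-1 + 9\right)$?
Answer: $648900$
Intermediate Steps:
$A = 48$ ($A = 6 \cdot 8 = 48$)
$K{\left(R,w \right)} = w + w^{2}$ ($K{\left(R,w \right)} = w^{2} + w = w + w^{2}$)
$\left(223 + K{\left(\frac{9}{6 + 5},A \right)}\right) \left(-24 + 276\right) = \left(223 + 48 \left(1 + 48\right)\right) \left(-24 + 276\right) = \left(223 + 48 \cdot 49\right) 252 = \left(223 + 2352\right) 252 = 2575 \cdot 252 = 648900$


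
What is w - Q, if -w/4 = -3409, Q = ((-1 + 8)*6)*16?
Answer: 12964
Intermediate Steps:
Q = 672 (Q = (7*6)*16 = 42*16 = 672)
w = 13636 (w = -4*(-3409) = 13636)
w - Q = 13636 - 1*672 = 13636 - 672 = 12964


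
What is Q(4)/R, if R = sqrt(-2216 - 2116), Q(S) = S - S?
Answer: 0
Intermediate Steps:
Q(S) = 0
R = 38*I*sqrt(3) (R = sqrt(-4332) = 38*I*sqrt(3) ≈ 65.818*I)
Q(4)/R = 0/((38*I*sqrt(3))) = 0*(-I*sqrt(3)/114) = 0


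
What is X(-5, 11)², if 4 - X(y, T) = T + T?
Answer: 324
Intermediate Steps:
X(y, T) = 4 - 2*T (X(y, T) = 4 - (T + T) = 4 - 2*T)
X(-5, 11)² = (4 - 2*11)² = (4 - 22)² = (-18)² = 324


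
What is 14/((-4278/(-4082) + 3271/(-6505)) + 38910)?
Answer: 92936935/258301914817 ≈ 0.00035980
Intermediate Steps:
14/((-4278/(-4082) + 3271/(-6505)) + 38910) = 14/((-4278*(-1/4082) + 3271*(-1/6505)) + 38910) = 14/((2139/2041 - 3271/6505) + 38910) = 14/(7238084/13276705 + 38910) = 14/(516603829634/13276705) = (13276705/516603829634)*14 = 92936935/258301914817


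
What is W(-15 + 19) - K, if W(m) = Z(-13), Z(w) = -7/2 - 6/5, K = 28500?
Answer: -285047/10 ≈ -28505.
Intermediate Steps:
Z(w) = -47/10 (Z(w) = -7*½ - 6*⅕ = -7/2 - 6/5 = -47/10)
W(m) = -47/10
W(-15 + 19) - K = -47/10 - 1*28500 = -47/10 - 28500 = -285047/10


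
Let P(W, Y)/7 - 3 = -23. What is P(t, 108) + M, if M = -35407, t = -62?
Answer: -35547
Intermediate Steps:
P(W, Y) = -140 (P(W, Y) = 21 + 7*(-23) = 21 - 161 = -140)
P(t, 108) + M = -140 - 35407 = -35547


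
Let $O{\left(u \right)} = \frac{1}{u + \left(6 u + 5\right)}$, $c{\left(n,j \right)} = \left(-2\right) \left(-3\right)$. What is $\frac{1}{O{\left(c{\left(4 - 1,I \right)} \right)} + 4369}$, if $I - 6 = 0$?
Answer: $\frac{47}{205344} \approx 0.00022888$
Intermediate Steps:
$I = 6$ ($I = 6 + 0 = 6$)
$c{\left(n,j \right)} = 6$
$O{\left(u \right)} = \frac{1}{5 + 7 u}$ ($O{\left(u \right)} = \frac{1}{u + \left(5 + 6 u\right)} = \frac{1}{5 + 7 u}$)
$\frac{1}{O{\left(c{\left(4 - 1,I \right)} \right)} + 4369} = \frac{1}{\frac{1}{5 + 7 \cdot 6} + 4369} = \frac{1}{\frac{1}{5 + 42} + 4369} = \frac{1}{\frac{1}{47} + 4369} = \frac{1}{\frac{205344}{47}} = \frac{47}{205344}$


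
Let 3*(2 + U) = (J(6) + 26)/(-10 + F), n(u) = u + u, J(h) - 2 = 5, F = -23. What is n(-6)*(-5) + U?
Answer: 173/3 ≈ 57.667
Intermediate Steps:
J(h) = 7 (J(h) = 2 + 5 = 7)
n(u) = 2*u
U = -7/3 (U = -2 + ((7 + 26)/(-10 - 23))/3 = -2 + (33/(-33))/3 = -2 + (33*(-1/33))/3 = -2 + (1/3)*(-1) = -2 - 1/3 = -7/3 ≈ -2.3333)
n(-6)*(-5) + U = (2*(-6))*(-5) - 7/3 = -12*(-5) - 7/3 = 60 - 7/3 = 173/3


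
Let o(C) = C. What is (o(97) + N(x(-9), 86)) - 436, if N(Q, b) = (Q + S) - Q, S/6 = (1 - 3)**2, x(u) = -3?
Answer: -315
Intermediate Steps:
S = 24 (S = 6*(1 - 3)**2 = 6*(-2)**2 = 6*4 = 24)
N(Q, b) = 24 (N(Q, b) = (Q + 24) - Q = (24 + Q) - Q = 24)
(o(97) + N(x(-9), 86)) - 436 = (97 + 24) - 436 = 121 - 436 = -315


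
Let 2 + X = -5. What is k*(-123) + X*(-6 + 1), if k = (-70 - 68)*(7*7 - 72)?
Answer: -390367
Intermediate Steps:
X = -7 (X = -2 - 5 = -7)
k = 3174 (k = -138*(49 - 72) = -138*(-23) = 3174)
k*(-123) + X*(-6 + 1) = 3174*(-123) - 7*(-6 + 1) = -390402 - 7*(-5) = -390402 + 35 = -390367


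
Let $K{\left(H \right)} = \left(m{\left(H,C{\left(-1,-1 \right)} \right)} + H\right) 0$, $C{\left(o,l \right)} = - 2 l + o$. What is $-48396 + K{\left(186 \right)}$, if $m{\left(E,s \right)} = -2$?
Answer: $-48396$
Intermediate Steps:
$C{\left(o,l \right)} = o - 2 l$
$K{\left(H \right)} = 0$ ($K{\left(H \right)} = \left(-2 + H\right) 0 = 0$)
$-48396 + K{\left(186 \right)} = -48396 + 0 = -48396$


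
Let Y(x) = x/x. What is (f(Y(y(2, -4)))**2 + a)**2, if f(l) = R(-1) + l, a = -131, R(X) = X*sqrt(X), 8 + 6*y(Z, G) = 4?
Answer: 17157 + 524*I ≈ 17157.0 + 524.0*I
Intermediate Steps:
y(Z, G) = -2/3 (y(Z, G) = -4/3 + (1/6)*4 = -4/3 + 2/3 = -2/3)
R(X) = X**(3/2)
Y(x) = 1
f(l) = l - I (f(l) = (-1)**(3/2) + l = -I + l = l - I)
(f(Y(y(2, -4)))**2 + a)**2 = ((1 - I)**2 - 131)**2 = (-131 + (1 - I)**2)**2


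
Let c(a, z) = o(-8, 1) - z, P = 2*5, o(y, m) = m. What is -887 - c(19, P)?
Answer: -878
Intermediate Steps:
P = 10
c(a, z) = 1 - z
-887 - c(19, P) = -887 - (1 - 1*10) = -887 - (1 - 10) = -887 - 1*(-9) = -887 + 9 = -878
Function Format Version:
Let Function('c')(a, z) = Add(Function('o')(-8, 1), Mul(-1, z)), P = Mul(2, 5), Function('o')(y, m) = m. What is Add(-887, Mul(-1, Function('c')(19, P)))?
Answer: -878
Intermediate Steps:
P = 10
Function('c')(a, z) = Add(1, Mul(-1, z))
Add(-887, Mul(-1, Function('c')(19, P))) = Add(-887, Mul(-1, Add(1, Mul(-1, 10)))) = Add(-887, Mul(-1, Add(1, -10))) = Add(-887, Mul(-1, -9)) = Add(-887, 9) = -878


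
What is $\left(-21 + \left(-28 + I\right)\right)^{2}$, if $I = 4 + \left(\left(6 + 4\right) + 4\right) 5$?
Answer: $625$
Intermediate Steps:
$I = 74$ ($I = 4 + \left(10 + 4\right) 5 = 4 + 14 \cdot 5 = 4 + 70 = 74$)
$\left(-21 + \left(-28 + I\right)\right)^{2} = \left(-21 + \left(-28 + 74\right)\right)^{2} = \left(-21 + 46\right)^{2} = 25^{2} = 625$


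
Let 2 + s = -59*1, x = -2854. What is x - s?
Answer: -2793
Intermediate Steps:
s = -61 (s = -2 - 59*1 = -2 - 59 = -61)
x - s = -2854 - 1*(-61) = -2854 + 61 = -2793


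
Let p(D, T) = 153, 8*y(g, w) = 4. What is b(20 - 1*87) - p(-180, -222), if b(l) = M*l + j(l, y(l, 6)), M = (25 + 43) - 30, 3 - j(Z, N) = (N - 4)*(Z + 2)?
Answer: -5847/2 ≈ -2923.5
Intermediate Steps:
y(g, w) = ½ (y(g, w) = (⅛)*4 = ½)
j(Z, N) = 3 - (-4 + N)*(2 + Z) (j(Z, N) = 3 - (N - 4)*(Z + 2) = 3 - (-4 + N)*(2 + Z))
M = 38 (M = 68 - 30 = 38)
b(l) = 10 + 83*l/2 (b(l) = 38*l + (11 - 2*½ + 4*l - 1*½*l) = 38*l + (11 - 1 + 4*l - l/2) = 38*l + (10 + 7*l/2) = 10 + 83*l/2)
b(20 - 1*87) - p(-180, -222) = (10 + 83*(20 - 1*87)/2) - 1*153 = (10 + 83*(20 - 87)/2) - 153 = (10 + (83/2)*(-67)) - 153 = (10 - 5561/2) - 153 = -5541/2 - 153 = -5847/2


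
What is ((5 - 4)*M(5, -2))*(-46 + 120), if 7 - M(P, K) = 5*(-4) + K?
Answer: 2146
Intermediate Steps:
M(P, K) = 27 - K (M(P, K) = 7 - (5*(-4) + K) = 7 - (-20 + K) = 7 + (20 - K) = 27 - K)
((5 - 4)*M(5, -2))*(-46 + 120) = ((5 - 4)*(27 - 1*(-2)))*(-46 + 120) = (1*(27 + 2))*74 = (1*29)*74 = 29*74 = 2146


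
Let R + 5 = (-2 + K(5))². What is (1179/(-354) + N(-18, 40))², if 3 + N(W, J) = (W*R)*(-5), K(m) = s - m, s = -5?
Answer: 2176902537489/13924 ≈ 1.5634e+8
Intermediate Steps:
K(m) = -5 - m
R = 139 (R = -5 + (-2 + (-5 - 1*5))² = -5 + (-2 + (-5 - 5))² = -5 + (-2 - 10)² = -5 + (-12)² = -5 + 144 = 139)
N(W, J) = -3 - 695*W (N(W, J) = -3 + (W*139)*(-5) = -3 + (139*W)*(-5) = -3 - 695*W)
(1179/(-354) + N(-18, 40))² = (1179/(-354) + (-3 - 695*(-18)))² = (1179*(-1/354) + (-3 + 12510))² = (-393/118 + 12507)² = (1475433/118)² = 2176902537489/13924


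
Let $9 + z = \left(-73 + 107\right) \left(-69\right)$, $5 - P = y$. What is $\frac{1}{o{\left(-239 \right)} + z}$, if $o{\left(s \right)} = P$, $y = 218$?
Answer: $- \frac{1}{2568} \approx -0.00038941$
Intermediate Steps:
$P = -213$ ($P = 5 - 218 = -213$)
$o{\left(s \right)} = -213$
$z = -2355$ ($z = -9 + \left(-73 + 107\right) \left(-69\right) = -9 + 34 \left(-69\right) = -9 - 2346 = -2355$)
$\frac{1}{o{\left(-239 \right)} + z} = \frac{1}{-213 - 2355} = \frac{1}{-2568} = - \frac{1}{2568}$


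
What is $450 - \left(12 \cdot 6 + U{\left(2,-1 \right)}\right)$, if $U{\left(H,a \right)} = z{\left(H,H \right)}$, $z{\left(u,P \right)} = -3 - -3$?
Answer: $378$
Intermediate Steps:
$z{\left(u,P \right)} = 0$ ($z{\left(u,P \right)} = -3 + 3 = 0$)
$U{\left(H,a \right)} = 0$
$450 - \left(12 \cdot 6 + U{\left(2,-1 \right)}\right) = 450 - \left(12 \cdot 6 + 0\right) = 450 - \left(72 + 0\right) = 450 - 72 = 378$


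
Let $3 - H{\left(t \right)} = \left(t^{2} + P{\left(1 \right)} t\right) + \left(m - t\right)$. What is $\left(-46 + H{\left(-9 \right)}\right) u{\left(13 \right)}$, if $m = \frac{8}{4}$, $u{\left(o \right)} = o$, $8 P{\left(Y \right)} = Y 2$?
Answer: $- \frac{6903}{4} \approx -1725.8$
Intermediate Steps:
$P{\left(Y \right)} = \frac{Y}{4}$ ($P{\left(Y \right)} = \frac{Y 2}{8} = \frac{2 Y}{8} = \frac{Y}{4}$)
$m = 2$ ($m = 8 \cdot \frac{1}{4} = 2$)
$H{\left(t \right)} = 1 - t^{2} + \frac{3 t}{4}$ ($H{\left(t \right)} = 3 - \left(\left(t^{2} + \frac{1}{4} \cdot 1 t\right) - \left(-2 + t\right)\right) = 3 - \left(\left(t^{2} + \frac{t}{4}\right) - \left(-2 + t\right)\right) = 3 - \left(2 + t^{2} - \frac{3 t}{4}\right) = 1 - t^{2} + \frac{3 t}{4}$)
$\left(-46 + H{\left(-9 \right)}\right) u{\left(13 \right)} = \left(-46 + \left(1 - \left(-9\right)^{2} + \frac{3}{4} \left(-9\right)\right)\right) 13 = \left(-46 - \frac{347}{4}\right) 13 = \left(- \frac{531}{4}\right) 13 = - \frac{6903}{4}$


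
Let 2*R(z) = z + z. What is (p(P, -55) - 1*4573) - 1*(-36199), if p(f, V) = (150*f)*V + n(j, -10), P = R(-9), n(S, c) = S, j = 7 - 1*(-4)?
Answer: 105887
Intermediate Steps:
j = 11 (j = 7 + 4 = 11)
R(z) = z (R(z) = (z + z)/2 = (2*z)/2 = z)
P = -9
p(f, V) = 11 + 150*V*f (p(f, V) = (150*f)*V + 11 = 150*V*f + 11 = 11 + 150*V*f)
(p(P, -55) - 1*4573) - 1*(-36199) = ((11 + 150*(-55)*(-9)) - 1*4573) - 1*(-36199) = ((11 + 74250) - 4573) + 36199 = (74261 - 4573) + 36199 = 69688 + 36199 = 105887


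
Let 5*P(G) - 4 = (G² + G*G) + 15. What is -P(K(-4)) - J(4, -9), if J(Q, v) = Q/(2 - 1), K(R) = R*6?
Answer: -1191/5 ≈ -238.20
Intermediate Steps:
K(R) = 6*R
J(Q, v) = Q (J(Q, v) = Q/1 = 1*Q = Q)
P(G) = 19/5 + 2*G²/5 (P(G) = ⅘ + ((G² + G*G) + 15)/5 = ⅘ + ((G² + G²) + 15)/5 = ⅘ + (2*G² + 15)/5 = ⅘ + (15 + 2*G²)/5 = ⅘ + (3 + 2*G²/5) = 19/5 + 2*G²/5)
-P(K(-4)) - J(4, -9) = -(19/5 + 2*(6*(-4))²/5) - 1*4 = -(19/5 + (⅖)*(-24)²) - 4 = -(19/5 + (⅖)*576) - 4 = -(19/5 + 1152/5) - 4 = -1*1171/5 - 4 = -1171/5 - 4 = -1191/5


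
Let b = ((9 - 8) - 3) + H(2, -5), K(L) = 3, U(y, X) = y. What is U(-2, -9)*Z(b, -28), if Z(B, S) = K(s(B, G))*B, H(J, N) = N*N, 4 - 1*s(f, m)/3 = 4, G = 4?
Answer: -138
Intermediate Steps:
s(f, m) = 0 (s(f, m) = 12 - 3*4 = 12 - 12 = 0)
H(J, N) = N**2
b = 23 (b = ((9 - 8) - 3) + (-5)**2 = (1 - 3) + 25 = -2 + 25 = 23)
Z(B, S) = 3*B
U(-2, -9)*Z(b, -28) = -6*23 = -2*69 = -138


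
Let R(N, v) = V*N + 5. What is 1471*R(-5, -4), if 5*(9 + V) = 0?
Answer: 73550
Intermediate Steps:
V = -9 (V = -9 + (1/5)*0 = -9 + 0 = -9)
R(N, v) = 5 - 9*N (R(N, v) = -9*N + 5 = 5 - 9*N)
1471*R(-5, -4) = 1471*(5 - 9*(-5)) = 1471*(5 + 45) = 1471*50 = 73550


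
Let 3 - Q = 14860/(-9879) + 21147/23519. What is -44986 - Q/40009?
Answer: -418183520011089404/9295859137809 ≈ -44986.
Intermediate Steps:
Q = 837613730/232344201 (Q = 3 - (14860/(-9879) + 21147/23519) = 3 - (14860*(-1/9879) + 21147*(1/23519)) = 3 - (-14860/9879 + 21147/23519) = 3 - 1*(-140581127/232344201) = 3 + 140581127/232344201 = 837613730/232344201 ≈ 3.6051)
-44986 - Q/40009 = -44986 - 837613730/(232344201*40009) = -44986 - 1*837613730/9295859137809 = -44986 - 837613730/9295859137809 = -418183520011089404/9295859137809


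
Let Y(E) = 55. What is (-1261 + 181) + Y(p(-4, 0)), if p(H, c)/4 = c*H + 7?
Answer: -1025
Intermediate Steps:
p(H, c) = 28 + 4*H*c (p(H, c) = 4*(c*H + 7) = 4*(H*c + 7) = 4*(7 + H*c) = 28 + 4*H*c)
(-1261 + 181) + Y(p(-4, 0)) = (-1261 + 181) + 55 = -1080 + 55 = -1025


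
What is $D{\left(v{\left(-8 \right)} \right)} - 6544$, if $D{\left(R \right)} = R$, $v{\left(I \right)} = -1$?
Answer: $-6545$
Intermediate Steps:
$D{\left(v{\left(-8 \right)} \right)} - 6544 = -1 - 6544 = -6545$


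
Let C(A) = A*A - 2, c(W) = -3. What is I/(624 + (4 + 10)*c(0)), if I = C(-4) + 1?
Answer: 5/194 ≈ 0.025773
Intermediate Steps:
C(A) = -2 + A² (C(A) = A² - 2 = -2 + A²)
I = 15 (I = (-2 + (-4)²) + 1 = (-2 + 16) + 1 = 14 + 1 = 15)
I/(624 + (4 + 10)*c(0)) = 15/(624 + (4 + 10)*(-3)) = 15/(624 + 14*(-3)) = 15/(624 - 42) = 15/582 = 15*(1/582) = 5/194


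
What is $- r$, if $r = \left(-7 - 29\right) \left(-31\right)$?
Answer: $-1116$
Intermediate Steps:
$r = 1116$ ($r = \left(-36\right) \left(-31\right) = 1116$)
$- r = \left(-1\right) 1116 = -1116$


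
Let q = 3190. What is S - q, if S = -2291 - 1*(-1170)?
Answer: -4311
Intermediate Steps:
S = -1121 (S = -2291 + 1170 = -1121)
S - q = -1121 - 1*3190 = -1121 - 3190 = -4311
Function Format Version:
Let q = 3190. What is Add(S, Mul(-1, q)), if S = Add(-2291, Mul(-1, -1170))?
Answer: -4311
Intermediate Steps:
S = -1121 (S = Add(-2291, 1170) = -1121)
Add(S, Mul(-1, q)) = Add(-1121, Mul(-1, 3190)) = Add(-1121, -3190) = -4311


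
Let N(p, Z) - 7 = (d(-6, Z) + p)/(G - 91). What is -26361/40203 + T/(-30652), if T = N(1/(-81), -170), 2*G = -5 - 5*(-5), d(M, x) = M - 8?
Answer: -98209148357/149724736254 ≈ -0.65593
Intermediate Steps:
d(M, x) = -8 + M
G = 10 (G = (-5 - 5*(-5))/2 = (-5 + 25)/2 = (½)*20 = 10)
N(p, Z) = 581/81 - p/81 (N(p, Z) = 7 + ((-8 - 6) + p)/(10 - 91) = 7 + (-14 + p)/(-81) = 7 + (-14 + p)*(-1/81) = 7 + (14/81 - p/81) = 581/81 - p/81)
T = 47062/6561 (T = 581/81 - 1/81/(-81) = 581/81 - 1/81*(-1/81) = 581/81 + 1/6561 = 47062/6561 ≈ 7.1730)
-26361/40203 + T/(-30652) = -26361/40203 + (47062/6561)/(-30652) = -26361*1/40203 + (47062/6561)*(-1/30652) = -2929/4467 - 23531/100553886 = -98209148357/149724736254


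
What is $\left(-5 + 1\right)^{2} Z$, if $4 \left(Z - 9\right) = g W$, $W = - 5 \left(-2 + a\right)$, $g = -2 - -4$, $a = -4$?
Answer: $384$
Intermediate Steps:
$g = 2$ ($g = -2 + 4 = 2$)
$W = 30$ ($W = - 5 \left(-2 - 4\right) = \left(-5\right) \left(-6\right) = 30$)
$Z = 24$ ($Z = 9 + \frac{2 \cdot 30}{4} = 9 + \frac{1}{4} \cdot 60 = 9 + 15 = 24$)
$\left(-5 + 1\right)^{2} Z = \left(-5 + 1\right)^{2} \cdot 24 = \left(-4\right)^{2} \cdot 24 = 16 \cdot 24 = 384$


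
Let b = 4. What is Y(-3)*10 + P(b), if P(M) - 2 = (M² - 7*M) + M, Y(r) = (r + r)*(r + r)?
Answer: 354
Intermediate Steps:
Y(r) = 4*r² (Y(r) = (2*r)*(2*r) = 4*r²)
P(M) = 2 + M² - 6*M (P(M) = 2 + ((M² - 7*M) + M) = 2 + (M² - 6*M) = 2 + M² - 6*M)
Y(-3)*10 + P(b) = (4*(-3)²)*10 + (2 + 4² - 6*4) = (4*9)*10 + (2 + 16 - 24) = 36*10 - 6 = 360 - 6 = 354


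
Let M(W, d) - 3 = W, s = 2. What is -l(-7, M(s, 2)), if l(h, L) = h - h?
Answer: 0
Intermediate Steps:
M(W, d) = 3 + W
l(h, L) = 0
-l(-7, M(s, 2)) = -1*0 = 0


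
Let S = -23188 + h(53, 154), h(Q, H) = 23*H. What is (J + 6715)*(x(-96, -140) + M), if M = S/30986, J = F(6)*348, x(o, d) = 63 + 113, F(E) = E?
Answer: 23917266835/15493 ≈ 1.5437e+6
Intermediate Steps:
x(o, d) = 176
S = -19646 (S = -23188 + 23*154 = -23188 + 3542 = -19646)
J = 2088 (J = 6*348 = 2088)
M = -9823/15493 (M = -19646/30986 = -19646*1/30986 = -9823/15493 ≈ -0.63403)
(J + 6715)*(x(-96, -140) + M) = (2088 + 6715)*(176 - 9823/15493) = 8803*(2716945/15493) = 23917266835/15493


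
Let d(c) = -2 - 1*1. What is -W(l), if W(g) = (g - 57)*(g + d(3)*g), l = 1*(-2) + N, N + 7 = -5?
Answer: 1988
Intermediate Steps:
N = -12 (N = -7 - 5 = -12)
d(c) = -3 (d(c) = -2 - 1 = -3)
l = -14 (l = 1*(-2) - 12 = -2 - 12 = -14)
W(g) = -2*g*(-57 + g) (W(g) = (g - 57)*(g - 3*g) = (-57 + g)*(-2*g) = -2*g*(-57 + g))
-W(l) = -2*(-14)*(57 - 1*(-14)) = -2*(-14)*(57 + 14) = -2*(-14)*71 = -1*(-1988) = 1988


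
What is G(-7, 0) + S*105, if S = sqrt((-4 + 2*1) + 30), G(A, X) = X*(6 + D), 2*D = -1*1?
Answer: 210*sqrt(7) ≈ 555.61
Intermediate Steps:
D = -1/2 (D = (-1*1)/2 = (1/2)*(-1) = -1/2 ≈ -0.50000)
G(A, X) = 11*X/2 (G(A, X) = X*(6 - 1/2) = X*(11/2) = 11*X/2)
S = 2*sqrt(7) (S = sqrt((-4 + 2) + 30) = sqrt(-2 + 30) = sqrt(28) = 2*sqrt(7) ≈ 5.2915)
G(-7, 0) + S*105 = (11/2)*0 + (2*sqrt(7))*105 = 0 + 210*sqrt(7) = 210*sqrt(7)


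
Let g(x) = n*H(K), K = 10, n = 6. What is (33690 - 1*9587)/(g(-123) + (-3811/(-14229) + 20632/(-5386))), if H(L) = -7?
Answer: -923595553791/1745908615 ≈ -529.01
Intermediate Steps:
g(x) = -42 (g(x) = 6*(-7) = -42)
(33690 - 1*9587)/(g(-123) + (-3811/(-14229) + 20632/(-5386))) = (33690 - 1*9587)/(-42 + (-3811/(-14229) + 20632/(-5386))) = (33690 - 9587)/(-42 + (-3811*(-1/14229) + 20632*(-1/5386))) = 24103/(-42 + (3811/14229 - 10316/2693)) = 24103/(-42 - 136523341/38318697) = 24103/(-1745908615/38318697) = 24103*(-38318697/1745908615) = -923595553791/1745908615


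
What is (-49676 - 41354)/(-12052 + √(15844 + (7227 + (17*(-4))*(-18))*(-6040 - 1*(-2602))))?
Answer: 548546780/87144699 + 45515*I*√29038694/87144699 ≈ 6.2947 + 2.8145*I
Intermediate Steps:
(-49676 - 41354)/(-12052 + √(15844 + (7227 + (17*(-4))*(-18))*(-6040 - 1*(-2602)))) = -91030/(-12052 + √(15844 + (7227 - 68*(-18))*(-6040 + 2602))) = -91030/(-12052 + √(15844 + (7227 + 1224)*(-3438))) = -91030/(-12052 + √(15844 + 8451*(-3438))) = -91030/(-12052 + √(15844 - 29054538)) = -91030/(-12052 + √(-29038694)) = -91030/(-12052 + I*√29038694)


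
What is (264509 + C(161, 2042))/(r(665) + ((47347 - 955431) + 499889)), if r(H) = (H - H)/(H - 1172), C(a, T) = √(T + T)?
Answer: -264509/408195 - 2*√1021/408195 ≈ -0.64815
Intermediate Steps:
C(a, T) = √2*√T (C(a, T) = √(2*T) = √2*√T)
r(H) = 0 (r(H) = 0/(-1172 + H) = 0)
(264509 + C(161, 2042))/(r(665) + ((47347 - 955431) + 499889)) = (264509 + √2*√2042)/(0 + ((47347 - 955431) + 499889)) = (264509 + 2*√1021)/(0 + (-908084 + 499889)) = (264509 + 2*√1021)/(0 - 408195) = (264509 + 2*√1021)/(-408195) = (264509 + 2*√1021)*(-1/408195) = -264509/408195 - 2*√1021/408195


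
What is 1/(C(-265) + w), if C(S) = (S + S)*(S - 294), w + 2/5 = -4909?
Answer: 5/1456803 ≈ 3.4322e-6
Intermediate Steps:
w = -24547/5 (w = -⅖ - 4909 = -24547/5 ≈ -4909.4)
C(S) = 2*S*(-294 + S) (C(S) = (2*S)*(-294 + S) = 2*S*(-294 + S))
1/(C(-265) + w) = 1/(2*(-265)*(-294 - 265) - 24547/5) = 1/(2*(-265)*(-559) - 24547/5) = 1/(296270 - 24547/5) = 1/(1456803/5) = 5/1456803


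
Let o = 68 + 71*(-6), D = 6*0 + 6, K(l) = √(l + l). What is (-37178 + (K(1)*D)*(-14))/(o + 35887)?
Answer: -37178/35529 - 28*√2/11843 ≈ -1.0498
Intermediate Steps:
K(l) = √2*√l (K(l) = √(2*l) = √2*√l)
D = 6 (D = 0 + 6 = 6)
o = -358 (o = 68 - 426 = -358)
(-37178 + (K(1)*D)*(-14))/(o + 35887) = (-37178 + ((√2*√1)*6)*(-14))/(-358 + 35887) = (-37178 + ((√2*1)*6)*(-14))/35529 = (-37178 + (√2*6)*(-14))*(1/35529) = (-37178 + (6*√2)*(-14))*(1/35529) = (-37178 - 84*√2)*(1/35529) = -37178/35529 - 28*√2/11843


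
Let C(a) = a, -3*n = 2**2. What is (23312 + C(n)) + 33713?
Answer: 171071/3 ≈ 57024.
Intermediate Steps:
n = -4/3 (n = -1/3*2**2 = -1/3*4 = -4/3 ≈ -1.3333)
(23312 + C(n)) + 33713 = (23312 - 4/3) + 33713 = 69932/3 + 33713 = 171071/3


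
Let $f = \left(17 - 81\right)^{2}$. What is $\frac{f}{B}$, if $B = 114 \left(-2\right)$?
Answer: $- \frac{1024}{57} \approx -17.965$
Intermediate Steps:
$f = 4096$ ($f = \left(-64\right)^{2} = 4096$)
$B = -228$
$\frac{f}{B} = \frac{4096}{-228} = 4096 \left(- \frac{1}{228}\right) = - \frac{1024}{57}$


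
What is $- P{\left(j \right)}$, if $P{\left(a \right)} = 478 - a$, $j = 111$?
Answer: $-367$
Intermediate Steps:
$- P{\left(j \right)} = - (478 - 111) = \left(-1\right) 367 = -367$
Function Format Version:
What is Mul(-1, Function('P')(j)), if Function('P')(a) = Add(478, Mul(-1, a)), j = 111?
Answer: -367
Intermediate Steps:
Mul(-1, Function('P')(j)) = Mul(-1, Add(478, Mul(-1, 111))) = Mul(-1, Add(478, -111)) = Mul(-1, 367) = -367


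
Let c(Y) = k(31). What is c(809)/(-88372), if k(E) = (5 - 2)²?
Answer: -9/88372 ≈ -0.00010184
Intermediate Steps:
k(E) = 9 (k(E) = 3² = 9)
c(Y) = 9
c(809)/(-88372) = 9/(-88372) = 9*(-1/88372) = -9/88372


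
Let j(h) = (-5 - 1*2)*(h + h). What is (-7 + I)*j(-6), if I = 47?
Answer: 3360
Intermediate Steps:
j(h) = -14*h (j(h) = (-5 - 2)*(2*h) = -14*h)
(-7 + I)*j(-6) = (-7 + 47)*(-14*(-6)) = 40*84 = 3360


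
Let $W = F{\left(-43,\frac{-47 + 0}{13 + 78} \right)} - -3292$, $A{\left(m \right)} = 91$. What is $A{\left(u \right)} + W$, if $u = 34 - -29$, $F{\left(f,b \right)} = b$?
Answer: $\frac{307806}{91} \approx 3382.5$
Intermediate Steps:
$u = 63$ ($u = 34 + 29 = 63$)
$W = \frac{299525}{91}$ ($W = \frac{-47 + 0}{13 + 78} - -3292 = - \frac{47}{91} + 3292 = \frac{299525}{91} \approx 3291.5$)
$A{\left(u \right)} + W = 91 + \frac{299525}{91} = \frac{307806}{91}$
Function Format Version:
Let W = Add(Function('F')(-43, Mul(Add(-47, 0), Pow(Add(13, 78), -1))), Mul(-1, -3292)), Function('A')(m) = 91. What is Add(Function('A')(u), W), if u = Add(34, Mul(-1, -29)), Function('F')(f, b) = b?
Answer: Rational(307806, 91) ≈ 3382.5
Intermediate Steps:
u = 63 (u = Add(34, 29) = 63)
W = Rational(299525, 91) (W = Add(Mul(Add(-47, 0), Pow(Add(13, 78), -1)), Mul(-1, -3292)) = Add(Mul(-47, Pow(91, -1)), 3292) = Add(Mul(-47, Rational(1, 91)), 3292) = Add(Rational(-47, 91), 3292) = Rational(299525, 91) ≈ 3291.5)
Add(Function('A')(u), W) = Add(91, Rational(299525, 91)) = Rational(307806, 91)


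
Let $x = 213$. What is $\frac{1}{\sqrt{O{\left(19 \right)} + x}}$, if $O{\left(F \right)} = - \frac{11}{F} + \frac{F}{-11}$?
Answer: $\frac{\sqrt{9203315}}{44035} \approx 0.068893$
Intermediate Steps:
$O{\left(F \right)} = - \frac{11}{F} - \frac{F}{11}$ ($O{\left(F \right)} = - \frac{11}{F} + F \left(- \frac{1}{11}\right) = - \frac{11}{F} - \frac{F}{11}$)
$\frac{1}{\sqrt{O{\left(19 \right)} + x}} = \frac{1}{\sqrt{\left(- \frac{11}{19} - \frac{19}{11}\right) + 213}} = \frac{1}{\sqrt{- \frac{482}{209} + 213}} = \frac{1}{\sqrt{\frac{44035}{209}}} = \frac{1}{\frac{1}{209} \sqrt{9203315}} = \frac{\sqrt{9203315}}{44035}$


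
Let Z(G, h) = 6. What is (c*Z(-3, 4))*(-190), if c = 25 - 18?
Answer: -7980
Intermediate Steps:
c = 7
(c*Z(-3, 4))*(-190) = (7*6)*(-190) = 42*(-190) = -7980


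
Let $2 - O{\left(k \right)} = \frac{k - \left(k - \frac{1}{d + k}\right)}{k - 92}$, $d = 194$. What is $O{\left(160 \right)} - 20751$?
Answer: $- \frac{499469929}{24072} \approx -20749.0$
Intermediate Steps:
$O{\left(k \right)} = 2 - \frac{1}{\left(-92 + k\right) \left(194 + k\right)}$ ($O{\left(k \right)} = 2 - \frac{k - \left(k - \frac{1}{194 + k}\right)}{k - 92} = 2 - \frac{1}{\left(194 + k\right) \left(-92 + k\right)} = 2 - \frac{1}{\left(-92 + k\right) \left(194 + k\right)}$)
$O{\left(160 \right)} - 20751 = \frac{-35697 + 2 \cdot 160^{2} + 204 \cdot 160}{-17848 + 160^{2} + 102 \cdot 160} - 20751 = \frac{-35697 + 2 \cdot 25600 + 32640}{-17848 + 25600 + 16320} - 20751 = \frac{-35697 + 51200 + 32640}{24072} - 20751 = \frac{1}{24072} \cdot 48143 - 20751 = \frac{48143}{24072} - 20751 = - \frac{499469929}{24072}$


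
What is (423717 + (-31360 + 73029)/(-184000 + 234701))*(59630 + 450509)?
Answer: 1565610563051822/7243 ≈ 2.1616e+11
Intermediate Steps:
(423717 + (-31360 + 73029)/(-184000 + 234701))*(59630 + 450509) = (423717 + 41669/50701)*510139 = (21482917286/50701)*510139 = 1565610563051822/7243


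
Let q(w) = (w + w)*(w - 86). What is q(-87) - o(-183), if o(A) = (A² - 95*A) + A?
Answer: -20589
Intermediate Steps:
o(A) = A² - 94*A
q(w) = 2*w*(-86 + w) (q(w) = (2*w)*(-86 + w) = 2*w*(-86 + w))
q(-87) - o(-183) = 2*(-87)*(-86 - 87) - (-183)*(-94 - 183) = 2*(-87)*(-173) - (-183)*(-277) = 30102 - 1*50691 = 30102 - 50691 = -20589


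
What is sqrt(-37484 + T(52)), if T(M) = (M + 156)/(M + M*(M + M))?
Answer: 2*I*sqrt(103315170)/105 ≈ 193.61*I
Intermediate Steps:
T(M) = (156 + M)/(M + 2*M**2) (T(M) = (156 + M)/(M + M*(2*M)) = (156 + M)/(M + 2*M**2))
sqrt(-37484 + T(52)) = sqrt(-37484 + (156 + 52)/(52*(1 + 2*52))) = sqrt(-37484 + (1/52)*208/(1 + 104)) = sqrt(-37484 + (1/52)*208/105) = sqrt(-37484 + (1/52)*(1/105)*208) = sqrt(-37484 + 4/105) = sqrt(-3935816/105) = 2*I*sqrt(103315170)/105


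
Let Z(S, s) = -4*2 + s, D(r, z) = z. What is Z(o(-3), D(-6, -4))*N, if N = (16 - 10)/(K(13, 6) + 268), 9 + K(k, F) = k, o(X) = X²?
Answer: -9/34 ≈ -0.26471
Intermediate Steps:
Z(S, s) = -8 + s
K(k, F) = -9 + k
N = 3/136 (N = (16 - 10)/((-9 + 13) + 268) = 6/(4 + 268) = 6/272 = 6*(1/272) = 3/136 ≈ 0.022059)
Z(o(-3), D(-6, -4))*N = (-8 - 4)*(3/136) = -12*3/136 = -9/34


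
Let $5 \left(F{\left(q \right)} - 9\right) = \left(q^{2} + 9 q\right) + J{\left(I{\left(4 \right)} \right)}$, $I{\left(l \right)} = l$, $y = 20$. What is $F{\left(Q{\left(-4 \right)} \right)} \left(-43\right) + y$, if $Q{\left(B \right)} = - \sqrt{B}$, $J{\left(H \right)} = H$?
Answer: $-367 + \frac{774 i}{5} \approx -367.0 + 154.8 i$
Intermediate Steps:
$F{\left(q \right)} = \frac{49}{5} + \frac{q^{2}}{5} + \frac{9 q}{5}$ ($F{\left(q \right)} = 9 + \frac{\left(q^{2} + 9 q\right) + 4}{5} = 9 + \frac{4 + q^{2} + 9 q}{5} = 9 + \left(\frac{4}{5} + \frac{q^{2}}{5} + \frac{9 q}{5}\right) = \frac{49}{5} + \frac{q^{2}}{5} + \frac{9 q}{5}$)
$F{\left(Q{\left(-4 \right)} \right)} \left(-43\right) + y = \left(\frac{49}{5} + \frac{\left(- \sqrt{-4}\right)^{2}}{5} + \frac{9 \left(- \sqrt{-4}\right)}{5}\right) \left(-43\right) + 20 = \left(\frac{49}{5} + \frac{\left(- 2 i\right)^{2}}{5} + \frac{9 \left(- 2 i\right)}{5}\right) \left(-43\right) + 20 = \left(\frac{49}{5} + \frac{1}{5} \left(-4\right) - \frac{18 i}{5}\right) \left(-43\right) + 20 = \left(\frac{49}{5} - \frac{4}{5} - \frac{18 i}{5}\right) \left(-43\right) + 20 = \left(9 - \frac{18 i}{5}\right) \left(-43\right) + 20 = \left(-387 + \frac{774 i}{5}\right) + 20 = -367 + \frac{774 i}{5}$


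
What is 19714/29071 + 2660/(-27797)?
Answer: 3538806/6075839 ≈ 0.58244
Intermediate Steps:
19714/29071 + 2660/(-27797) = 19714*(1/29071) + 2660*(-1/27797) = 19714/29071 - 20/209 = 3538806/6075839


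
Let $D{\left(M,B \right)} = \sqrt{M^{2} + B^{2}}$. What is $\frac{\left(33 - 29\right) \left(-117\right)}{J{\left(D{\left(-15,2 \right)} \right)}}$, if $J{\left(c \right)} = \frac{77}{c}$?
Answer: $- \frac{468 \sqrt{229}}{77} \approx -91.976$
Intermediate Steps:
$D{\left(M,B \right)} = \sqrt{B^{2} + M^{2}}$
$\frac{\left(33 - 29\right) \left(-117\right)}{J{\left(D{\left(-15,2 \right)} \right)}} = \frac{\left(33 - 29\right) \left(-117\right)}{77 \frac{1}{\sqrt{2^{2} + \left(-15\right)^{2}}}} = \frac{4 \left(-117\right)}{77 \frac{1}{\sqrt{4 + 225}}} = - \frac{468}{77 \frac{1}{\sqrt{229}}} = - \frac{468}{77 \frac{\sqrt{229}}{229}} = - \frac{468}{\frac{77}{229} \sqrt{229}} = - 468 \frac{\sqrt{229}}{77} = - \frac{468 \sqrt{229}}{77}$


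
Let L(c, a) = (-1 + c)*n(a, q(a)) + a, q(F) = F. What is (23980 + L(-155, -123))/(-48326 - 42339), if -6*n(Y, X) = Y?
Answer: -20659/90665 ≈ -0.22786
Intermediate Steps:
n(Y, X) = -Y/6
L(c, a) = a - a*(-1 + c)/6 (L(c, a) = (-1 + c)*(-a/6) + a = -a*(-1 + c)/6 + a = a - a*(-1 + c)/6)
(23980 + L(-155, -123))/(-48326 - 42339) = (23980 + (1/6)*(-123)*(7 - 1*(-155)))/(-48326 - 42339) = (23980 + (1/6)*(-123)*(7 + 155))/(-90665) = (23980 + (1/6)*(-123)*162)*(-1/90665) = (23980 - 3321)*(-1/90665) = 20659*(-1/90665) = -20659/90665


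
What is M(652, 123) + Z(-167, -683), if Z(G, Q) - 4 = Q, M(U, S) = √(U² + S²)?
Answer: -679 + √440233 ≈ -15.499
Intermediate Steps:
M(U, S) = √(S² + U²)
Z(G, Q) = 4 + Q
M(652, 123) + Z(-167, -683) = √(123² + 652²) + (4 - 683) = √(15129 + 425104) - 679 = √440233 - 679 = -679 + √440233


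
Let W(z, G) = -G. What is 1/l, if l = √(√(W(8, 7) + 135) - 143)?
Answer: -I/√(143 - 8*√2) ≈ -0.087142*I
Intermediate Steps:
l = √(-143 + 8*√2) (l = √(√(-1*7 + 135) - 143) = √(√(-7 + 135) - 143) = √(√128 - 143) = √(8*√2 - 143) = √(-143 + 8*√2) ≈ 11.475*I)
1/l = 1/(√(-143 + 8*√2)) = (-143 + 8*√2)^(-½)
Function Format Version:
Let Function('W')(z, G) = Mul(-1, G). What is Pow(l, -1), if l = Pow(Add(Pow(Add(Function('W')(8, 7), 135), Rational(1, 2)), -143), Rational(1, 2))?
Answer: Mul(-1, I, Pow(Add(143, Mul(-8, Pow(2, Rational(1, 2)))), Rational(-1, 2))) ≈ Mul(-0.087142, I)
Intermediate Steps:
l = Pow(Add(-143, Mul(8, Pow(2, Rational(1, 2)))), Rational(1, 2)) (l = Pow(Add(Pow(Add(Mul(-1, 7), 135), Rational(1, 2)), -143), Rational(1, 2)) = Pow(Add(Pow(Add(-7, 135), Rational(1, 2)), -143), Rational(1, 2)) = Pow(Add(Pow(128, Rational(1, 2)), -143), Rational(1, 2)) = Pow(Add(Mul(8, Pow(2, Rational(1, 2))), -143), Rational(1, 2)) = Pow(Add(-143, Mul(8, Pow(2, Rational(1, 2)))), Rational(1, 2)) ≈ Mul(11.475, I))
Pow(l, -1) = Pow(Pow(Add(-143, Mul(8, Pow(2, Rational(1, 2)))), Rational(1, 2)), -1) = Pow(Add(-143, Mul(8, Pow(2, Rational(1, 2)))), Rational(-1, 2))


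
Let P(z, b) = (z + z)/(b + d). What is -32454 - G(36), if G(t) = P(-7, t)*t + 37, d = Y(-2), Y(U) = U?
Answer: -552095/17 ≈ -32476.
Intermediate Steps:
d = -2
P(z, b) = 2*z/(-2 + b) (P(z, b) = (z + z)/(b - 2) = (2*z)/(-2 + b) = 2*z/(-2 + b))
G(t) = 37 - 14*t/(-2 + t) (G(t) = (2*(-7)/(-2 + t))*t + 37 = (-14/(-2 + t))*t + 37 = -14*t/(-2 + t) + 37 = 37 - 14*t/(-2 + t))
-32454 - G(36) = -32454 - (-74 + 23*36)/(-2 + 36) = -32454 - (-74 + 828)/34 = -32454 - 754/34 = -32454 - 1*377/17 = -32454 - 377/17 = -552095/17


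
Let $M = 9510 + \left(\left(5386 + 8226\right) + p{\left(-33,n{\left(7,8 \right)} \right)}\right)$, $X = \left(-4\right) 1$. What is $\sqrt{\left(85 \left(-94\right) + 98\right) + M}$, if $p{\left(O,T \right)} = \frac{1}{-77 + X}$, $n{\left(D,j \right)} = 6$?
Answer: $\frac{\sqrt{1233629}}{9} \approx 123.41$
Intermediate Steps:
$X = -4$
$p{\left(O,T \right)} = - \frac{1}{81}$ ($p{\left(O,T \right)} = \frac{1}{-77 - 4} = \frac{1}{-81} = - \frac{1}{81}$)
$M = \frac{1872881}{81}$ ($M = 9510 + \left(\left(5386 + 8226\right) - \frac{1}{81}\right) = 9510 + \left(13612 - \frac{1}{81}\right) = 9510 + \frac{1102571}{81} = \frac{1872881}{81} \approx 23122.0$)
$\sqrt{\left(85 \left(-94\right) + 98\right) + M} = \sqrt{\left(85 \left(-94\right) + 98\right) + \frac{1872881}{81}} = \sqrt{\left(-7990 + 98\right) + \frac{1872881}{81}} = \sqrt{-7892 + \frac{1872881}{81}} = \sqrt{\frac{1233629}{81}} = \frac{\sqrt{1233629}}{9}$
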